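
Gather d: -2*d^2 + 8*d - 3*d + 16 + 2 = -2*d^2 + 5*d + 18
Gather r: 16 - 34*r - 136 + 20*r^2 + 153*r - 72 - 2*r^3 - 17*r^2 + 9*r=-2*r^3 + 3*r^2 + 128*r - 192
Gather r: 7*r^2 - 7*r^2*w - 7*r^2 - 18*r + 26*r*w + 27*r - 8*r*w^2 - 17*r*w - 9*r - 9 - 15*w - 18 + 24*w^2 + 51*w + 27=-7*r^2*w + r*(-8*w^2 + 9*w) + 24*w^2 + 36*w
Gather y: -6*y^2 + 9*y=-6*y^2 + 9*y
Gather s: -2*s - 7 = -2*s - 7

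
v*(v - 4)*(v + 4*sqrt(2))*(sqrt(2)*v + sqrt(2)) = sqrt(2)*v^4 - 3*sqrt(2)*v^3 + 8*v^3 - 24*v^2 - 4*sqrt(2)*v^2 - 32*v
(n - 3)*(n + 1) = n^2 - 2*n - 3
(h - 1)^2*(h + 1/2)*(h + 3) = h^4 + 3*h^3/2 - 9*h^2/2 + h/2 + 3/2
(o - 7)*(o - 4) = o^2 - 11*o + 28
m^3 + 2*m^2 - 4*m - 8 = (m - 2)*(m + 2)^2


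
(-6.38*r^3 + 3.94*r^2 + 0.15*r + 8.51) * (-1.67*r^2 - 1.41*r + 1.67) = 10.6546*r^5 + 2.416*r^4 - 16.4605*r^3 - 7.8434*r^2 - 11.7486*r + 14.2117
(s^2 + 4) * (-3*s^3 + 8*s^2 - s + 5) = -3*s^5 + 8*s^4 - 13*s^3 + 37*s^2 - 4*s + 20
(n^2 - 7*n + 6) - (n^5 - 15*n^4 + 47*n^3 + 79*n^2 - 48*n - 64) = -n^5 + 15*n^4 - 47*n^3 - 78*n^2 + 41*n + 70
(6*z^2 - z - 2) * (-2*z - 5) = -12*z^3 - 28*z^2 + 9*z + 10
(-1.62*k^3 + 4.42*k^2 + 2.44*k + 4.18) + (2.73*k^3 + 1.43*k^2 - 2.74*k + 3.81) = 1.11*k^3 + 5.85*k^2 - 0.3*k + 7.99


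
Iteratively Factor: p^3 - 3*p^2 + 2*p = (p - 1)*(p^2 - 2*p) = p*(p - 1)*(p - 2)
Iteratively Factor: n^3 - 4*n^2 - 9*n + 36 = (n - 3)*(n^2 - n - 12) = (n - 3)*(n + 3)*(n - 4)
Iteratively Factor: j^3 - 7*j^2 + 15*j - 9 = (j - 3)*(j^2 - 4*j + 3) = (j - 3)*(j - 1)*(j - 3)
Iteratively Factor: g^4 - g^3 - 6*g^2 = (g - 3)*(g^3 + 2*g^2) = (g - 3)*(g + 2)*(g^2) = g*(g - 3)*(g + 2)*(g)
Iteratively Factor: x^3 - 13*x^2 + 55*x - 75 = (x - 5)*(x^2 - 8*x + 15) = (x - 5)*(x - 3)*(x - 5)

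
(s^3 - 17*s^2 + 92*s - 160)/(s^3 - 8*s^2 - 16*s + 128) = (s - 5)/(s + 4)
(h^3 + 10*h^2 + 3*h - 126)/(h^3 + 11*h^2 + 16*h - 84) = (h - 3)/(h - 2)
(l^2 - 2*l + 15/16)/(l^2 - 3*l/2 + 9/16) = (4*l - 5)/(4*l - 3)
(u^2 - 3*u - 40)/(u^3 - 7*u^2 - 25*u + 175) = (u - 8)/(u^2 - 12*u + 35)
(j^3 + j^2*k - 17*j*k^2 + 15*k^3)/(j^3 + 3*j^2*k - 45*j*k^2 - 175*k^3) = (j^2 - 4*j*k + 3*k^2)/(j^2 - 2*j*k - 35*k^2)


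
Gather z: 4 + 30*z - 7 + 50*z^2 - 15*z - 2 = 50*z^2 + 15*z - 5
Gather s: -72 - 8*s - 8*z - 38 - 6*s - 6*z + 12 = -14*s - 14*z - 98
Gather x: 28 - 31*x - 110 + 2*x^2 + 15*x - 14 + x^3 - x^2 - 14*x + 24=x^3 + x^2 - 30*x - 72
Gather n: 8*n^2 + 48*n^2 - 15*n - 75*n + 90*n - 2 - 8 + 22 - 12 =56*n^2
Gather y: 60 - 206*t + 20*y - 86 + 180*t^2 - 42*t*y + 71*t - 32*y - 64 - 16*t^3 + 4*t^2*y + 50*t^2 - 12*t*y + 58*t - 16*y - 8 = -16*t^3 + 230*t^2 - 77*t + y*(4*t^2 - 54*t - 28) - 98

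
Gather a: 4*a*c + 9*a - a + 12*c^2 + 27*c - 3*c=a*(4*c + 8) + 12*c^2 + 24*c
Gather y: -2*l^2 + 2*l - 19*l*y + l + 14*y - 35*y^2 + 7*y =-2*l^2 + 3*l - 35*y^2 + y*(21 - 19*l)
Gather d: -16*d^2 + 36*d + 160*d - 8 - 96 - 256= -16*d^2 + 196*d - 360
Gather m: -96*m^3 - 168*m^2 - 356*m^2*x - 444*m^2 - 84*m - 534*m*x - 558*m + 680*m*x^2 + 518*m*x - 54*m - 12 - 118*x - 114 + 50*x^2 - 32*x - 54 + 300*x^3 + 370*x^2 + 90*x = -96*m^3 + m^2*(-356*x - 612) + m*(680*x^2 - 16*x - 696) + 300*x^3 + 420*x^2 - 60*x - 180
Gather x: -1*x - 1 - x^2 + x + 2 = 1 - x^2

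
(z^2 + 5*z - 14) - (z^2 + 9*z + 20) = -4*z - 34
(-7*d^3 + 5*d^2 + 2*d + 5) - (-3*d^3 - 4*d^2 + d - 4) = -4*d^3 + 9*d^2 + d + 9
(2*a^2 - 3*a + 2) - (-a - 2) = 2*a^2 - 2*a + 4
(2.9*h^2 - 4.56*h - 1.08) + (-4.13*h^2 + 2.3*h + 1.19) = -1.23*h^2 - 2.26*h + 0.11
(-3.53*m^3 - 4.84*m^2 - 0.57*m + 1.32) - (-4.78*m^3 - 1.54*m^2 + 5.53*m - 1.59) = 1.25*m^3 - 3.3*m^2 - 6.1*m + 2.91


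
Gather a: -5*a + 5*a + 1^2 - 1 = 0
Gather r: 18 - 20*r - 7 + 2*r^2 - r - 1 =2*r^2 - 21*r + 10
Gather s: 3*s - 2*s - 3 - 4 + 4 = s - 3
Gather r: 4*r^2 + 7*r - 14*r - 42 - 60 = 4*r^2 - 7*r - 102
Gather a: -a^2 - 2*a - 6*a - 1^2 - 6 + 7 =-a^2 - 8*a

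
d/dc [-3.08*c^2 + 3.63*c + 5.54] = 3.63 - 6.16*c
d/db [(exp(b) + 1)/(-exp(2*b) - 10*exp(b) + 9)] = (2*(exp(b) + 1)*(exp(b) + 5) - exp(2*b) - 10*exp(b) + 9)*exp(b)/(exp(2*b) + 10*exp(b) - 9)^2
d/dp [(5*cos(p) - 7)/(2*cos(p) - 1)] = -9*sin(p)/(2*cos(p) - 1)^2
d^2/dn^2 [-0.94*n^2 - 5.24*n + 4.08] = -1.88000000000000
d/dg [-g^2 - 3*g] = -2*g - 3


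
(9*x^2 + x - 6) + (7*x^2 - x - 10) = 16*x^2 - 16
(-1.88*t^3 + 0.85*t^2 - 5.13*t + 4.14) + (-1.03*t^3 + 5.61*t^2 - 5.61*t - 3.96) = -2.91*t^3 + 6.46*t^2 - 10.74*t + 0.18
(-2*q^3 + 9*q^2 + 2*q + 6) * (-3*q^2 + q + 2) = 6*q^5 - 29*q^4 - q^3 + 2*q^2 + 10*q + 12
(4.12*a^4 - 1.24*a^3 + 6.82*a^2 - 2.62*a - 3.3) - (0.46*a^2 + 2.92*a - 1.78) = 4.12*a^4 - 1.24*a^3 + 6.36*a^2 - 5.54*a - 1.52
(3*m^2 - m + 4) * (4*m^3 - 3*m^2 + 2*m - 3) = 12*m^5 - 13*m^4 + 25*m^3 - 23*m^2 + 11*m - 12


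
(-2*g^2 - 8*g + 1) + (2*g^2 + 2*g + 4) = 5 - 6*g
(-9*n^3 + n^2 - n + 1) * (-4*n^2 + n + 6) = 36*n^5 - 13*n^4 - 49*n^3 + n^2 - 5*n + 6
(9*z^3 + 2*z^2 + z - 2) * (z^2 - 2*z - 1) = 9*z^5 - 16*z^4 - 12*z^3 - 6*z^2 + 3*z + 2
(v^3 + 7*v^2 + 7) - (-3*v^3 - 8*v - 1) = 4*v^3 + 7*v^2 + 8*v + 8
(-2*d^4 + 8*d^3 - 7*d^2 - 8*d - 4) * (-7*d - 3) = 14*d^5 - 50*d^4 + 25*d^3 + 77*d^2 + 52*d + 12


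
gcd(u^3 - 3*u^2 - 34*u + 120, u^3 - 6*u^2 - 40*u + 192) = u^2 + 2*u - 24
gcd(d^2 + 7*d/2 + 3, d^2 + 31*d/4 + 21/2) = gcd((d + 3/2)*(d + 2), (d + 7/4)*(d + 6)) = 1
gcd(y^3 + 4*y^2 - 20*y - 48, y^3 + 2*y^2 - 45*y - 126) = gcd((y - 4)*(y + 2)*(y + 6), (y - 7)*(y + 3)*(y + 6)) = y + 6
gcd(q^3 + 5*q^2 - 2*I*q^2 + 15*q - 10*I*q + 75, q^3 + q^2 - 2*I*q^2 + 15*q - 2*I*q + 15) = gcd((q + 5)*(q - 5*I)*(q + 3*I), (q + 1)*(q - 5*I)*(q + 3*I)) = q^2 - 2*I*q + 15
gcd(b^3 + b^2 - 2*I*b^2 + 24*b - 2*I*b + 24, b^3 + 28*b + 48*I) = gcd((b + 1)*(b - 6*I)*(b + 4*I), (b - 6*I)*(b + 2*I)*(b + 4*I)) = b^2 - 2*I*b + 24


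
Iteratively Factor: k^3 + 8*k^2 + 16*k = (k)*(k^2 + 8*k + 16) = k*(k + 4)*(k + 4)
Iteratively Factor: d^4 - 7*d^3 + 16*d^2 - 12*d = (d - 3)*(d^3 - 4*d^2 + 4*d) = (d - 3)*(d - 2)*(d^2 - 2*d) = (d - 3)*(d - 2)^2*(d)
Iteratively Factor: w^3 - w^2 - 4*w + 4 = (w + 2)*(w^2 - 3*w + 2) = (w - 1)*(w + 2)*(w - 2)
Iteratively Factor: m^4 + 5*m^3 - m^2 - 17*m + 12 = (m - 1)*(m^3 + 6*m^2 + 5*m - 12) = (m - 1)*(m + 3)*(m^2 + 3*m - 4) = (m - 1)^2*(m + 3)*(m + 4)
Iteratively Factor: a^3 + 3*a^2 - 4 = (a - 1)*(a^2 + 4*a + 4) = (a - 1)*(a + 2)*(a + 2)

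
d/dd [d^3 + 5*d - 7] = 3*d^2 + 5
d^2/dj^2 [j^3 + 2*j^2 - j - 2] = 6*j + 4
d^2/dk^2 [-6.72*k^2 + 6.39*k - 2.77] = -13.4400000000000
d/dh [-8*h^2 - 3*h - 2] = -16*h - 3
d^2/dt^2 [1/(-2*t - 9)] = -8/(2*t + 9)^3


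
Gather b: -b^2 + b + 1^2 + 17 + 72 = -b^2 + b + 90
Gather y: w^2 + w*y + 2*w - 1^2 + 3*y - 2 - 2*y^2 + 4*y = w^2 + 2*w - 2*y^2 + y*(w + 7) - 3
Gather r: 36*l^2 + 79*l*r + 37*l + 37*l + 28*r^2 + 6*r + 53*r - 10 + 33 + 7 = 36*l^2 + 74*l + 28*r^2 + r*(79*l + 59) + 30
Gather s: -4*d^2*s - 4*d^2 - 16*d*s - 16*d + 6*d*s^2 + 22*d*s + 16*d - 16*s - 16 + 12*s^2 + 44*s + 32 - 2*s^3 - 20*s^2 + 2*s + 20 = -4*d^2 - 2*s^3 + s^2*(6*d - 8) + s*(-4*d^2 + 6*d + 30) + 36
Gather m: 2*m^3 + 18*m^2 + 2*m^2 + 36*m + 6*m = 2*m^3 + 20*m^2 + 42*m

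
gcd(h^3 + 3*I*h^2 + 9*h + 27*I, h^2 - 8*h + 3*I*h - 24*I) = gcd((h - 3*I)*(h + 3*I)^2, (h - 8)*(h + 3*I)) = h + 3*I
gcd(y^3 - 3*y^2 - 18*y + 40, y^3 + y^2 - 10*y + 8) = y^2 + 2*y - 8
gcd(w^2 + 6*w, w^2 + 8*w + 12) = w + 6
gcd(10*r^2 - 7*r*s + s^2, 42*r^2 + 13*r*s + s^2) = 1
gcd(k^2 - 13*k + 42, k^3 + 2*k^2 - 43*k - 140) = k - 7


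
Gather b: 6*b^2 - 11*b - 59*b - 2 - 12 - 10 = 6*b^2 - 70*b - 24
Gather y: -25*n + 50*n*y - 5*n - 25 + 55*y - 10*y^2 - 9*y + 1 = -30*n - 10*y^2 + y*(50*n + 46) - 24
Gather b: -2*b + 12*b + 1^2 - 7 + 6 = 10*b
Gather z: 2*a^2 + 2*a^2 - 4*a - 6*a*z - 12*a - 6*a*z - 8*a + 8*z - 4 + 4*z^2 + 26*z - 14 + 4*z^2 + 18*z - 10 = 4*a^2 - 24*a + 8*z^2 + z*(52 - 12*a) - 28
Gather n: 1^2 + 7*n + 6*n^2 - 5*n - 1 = 6*n^2 + 2*n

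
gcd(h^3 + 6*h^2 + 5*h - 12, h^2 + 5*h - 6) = h - 1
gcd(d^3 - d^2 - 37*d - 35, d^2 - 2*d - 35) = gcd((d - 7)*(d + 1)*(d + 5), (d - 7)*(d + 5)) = d^2 - 2*d - 35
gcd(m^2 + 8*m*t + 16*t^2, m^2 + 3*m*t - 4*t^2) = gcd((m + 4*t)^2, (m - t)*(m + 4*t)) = m + 4*t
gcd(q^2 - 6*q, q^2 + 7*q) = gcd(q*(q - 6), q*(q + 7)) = q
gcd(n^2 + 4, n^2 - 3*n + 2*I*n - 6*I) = n + 2*I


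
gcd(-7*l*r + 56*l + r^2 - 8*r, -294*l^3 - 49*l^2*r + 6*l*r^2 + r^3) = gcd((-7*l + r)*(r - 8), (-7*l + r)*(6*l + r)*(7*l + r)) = -7*l + r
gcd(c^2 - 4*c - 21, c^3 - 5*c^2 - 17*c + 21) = c^2 - 4*c - 21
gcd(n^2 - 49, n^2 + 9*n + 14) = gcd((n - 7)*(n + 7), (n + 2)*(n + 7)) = n + 7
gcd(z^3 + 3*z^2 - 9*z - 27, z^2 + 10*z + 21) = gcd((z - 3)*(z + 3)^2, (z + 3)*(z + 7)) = z + 3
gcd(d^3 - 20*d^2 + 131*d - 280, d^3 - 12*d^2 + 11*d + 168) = d^2 - 15*d + 56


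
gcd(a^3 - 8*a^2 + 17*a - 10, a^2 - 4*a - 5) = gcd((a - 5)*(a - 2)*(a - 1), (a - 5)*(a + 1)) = a - 5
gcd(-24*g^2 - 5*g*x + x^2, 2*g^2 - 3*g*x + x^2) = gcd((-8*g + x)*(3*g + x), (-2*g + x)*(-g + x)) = 1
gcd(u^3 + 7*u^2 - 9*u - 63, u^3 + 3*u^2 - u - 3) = u + 3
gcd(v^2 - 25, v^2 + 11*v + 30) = v + 5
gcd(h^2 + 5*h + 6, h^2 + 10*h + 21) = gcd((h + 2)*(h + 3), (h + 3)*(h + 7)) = h + 3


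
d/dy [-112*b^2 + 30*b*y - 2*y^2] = 30*b - 4*y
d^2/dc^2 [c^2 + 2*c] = 2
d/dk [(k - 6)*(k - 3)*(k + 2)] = k*(3*k - 14)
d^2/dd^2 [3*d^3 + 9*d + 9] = 18*d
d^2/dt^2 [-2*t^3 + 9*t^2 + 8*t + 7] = 18 - 12*t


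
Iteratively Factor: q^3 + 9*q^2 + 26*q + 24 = (q + 4)*(q^2 + 5*q + 6) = (q + 3)*(q + 4)*(q + 2)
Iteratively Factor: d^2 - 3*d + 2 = (d - 2)*(d - 1)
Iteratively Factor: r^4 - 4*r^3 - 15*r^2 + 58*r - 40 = (r - 1)*(r^3 - 3*r^2 - 18*r + 40) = (r - 1)*(r + 4)*(r^2 - 7*r + 10) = (r - 5)*(r - 1)*(r + 4)*(r - 2)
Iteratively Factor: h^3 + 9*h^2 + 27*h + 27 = (h + 3)*(h^2 + 6*h + 9) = (h + 3)^2*(h + 3)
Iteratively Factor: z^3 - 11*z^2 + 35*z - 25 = (z - 1)*(z^2 - 10*z + 25) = (z - 5)*(z - 1)*(z - 5)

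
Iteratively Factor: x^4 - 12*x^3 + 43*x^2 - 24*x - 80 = (x + 1)*(x^3 - 13*x^2 + 56*x - 80) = (x - 4)*(x + 1)*(x^2 - 9*x + 20) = (x - 4)^2*(x + 1)*(x - 5)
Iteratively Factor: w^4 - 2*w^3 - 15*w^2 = (w + 3)*(w^3 - 5*w^2) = w*(w + 3)*(w^2 - 5*w) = w^2*(w + 3)*(w - 5)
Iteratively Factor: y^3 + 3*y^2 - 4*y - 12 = (y + 3)*(y^2 - 4) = (y - 2)*(y + 3)*(y + 2)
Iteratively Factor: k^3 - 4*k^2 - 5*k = (k)*(k^2 - 4*k - 5) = k*(k - 5)*(k + 1)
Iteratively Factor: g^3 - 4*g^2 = (g)*(g^2 - 4*g) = g^2*(g - 4)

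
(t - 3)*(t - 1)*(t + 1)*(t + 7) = t^4 + 4*t^3 - 22*t^2 - 4*t + 21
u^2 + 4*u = u*(u + 4)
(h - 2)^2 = h^2 - 4*h + 4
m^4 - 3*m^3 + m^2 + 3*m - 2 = (m - 2)*(m - 1)^2*(m + 1)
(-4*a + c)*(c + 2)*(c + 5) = -4*a*c^2 - 28*a*c - 40*a + c^3 + 7*c^2 + 10*c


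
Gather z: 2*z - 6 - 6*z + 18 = 12 - 4*z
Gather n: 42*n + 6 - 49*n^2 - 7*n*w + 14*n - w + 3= -49*n^2 + n*(56 - 7*w) - w + 9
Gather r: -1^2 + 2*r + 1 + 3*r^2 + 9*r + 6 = 3*r^2 + 11*r + 6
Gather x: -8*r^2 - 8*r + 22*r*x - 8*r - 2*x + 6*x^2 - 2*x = -8*r^2 - 16*r + 6*x^2 + x*(22*r - 4)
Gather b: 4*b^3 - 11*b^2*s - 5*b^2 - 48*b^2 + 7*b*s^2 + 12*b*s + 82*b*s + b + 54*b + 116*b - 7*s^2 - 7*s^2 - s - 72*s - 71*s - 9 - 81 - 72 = 4*b^3 + b^2*(-11*s - 53) + b*(7*s^2 + 94*s + 171) - 14*s^2 - 144*s - 162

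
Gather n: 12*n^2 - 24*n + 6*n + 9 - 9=12*n^2 - 18*n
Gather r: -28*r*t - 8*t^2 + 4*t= -28*r*t - 8*t^2 + 4*t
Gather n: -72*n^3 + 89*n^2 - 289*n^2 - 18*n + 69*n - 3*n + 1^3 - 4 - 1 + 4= -72*n^3 - 200*n^2 + 48*n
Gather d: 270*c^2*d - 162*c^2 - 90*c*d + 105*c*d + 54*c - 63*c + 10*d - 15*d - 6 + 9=-162*c^2 - 9*c + d*(270*c^2 + 15*c - 5) + 3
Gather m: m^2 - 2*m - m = m^2 - 3*m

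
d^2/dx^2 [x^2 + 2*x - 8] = 2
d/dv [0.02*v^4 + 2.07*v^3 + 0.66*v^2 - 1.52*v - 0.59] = 0.08*v^3 + 6.21*v^2 + 1.32*v - 1.52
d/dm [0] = 0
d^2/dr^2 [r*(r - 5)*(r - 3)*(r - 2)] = 12*r^2 - 60*r + 62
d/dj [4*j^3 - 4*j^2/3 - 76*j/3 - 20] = 12*j^2 - 8*j/3 - 76/3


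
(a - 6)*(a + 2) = a^2 - 4*a - 12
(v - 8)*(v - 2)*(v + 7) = v^3 - 3*v^2 - 54*v + 112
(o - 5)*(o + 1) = o^2 - 4*o - 5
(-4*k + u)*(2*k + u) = -8*k^2 - 2*k*u + u^2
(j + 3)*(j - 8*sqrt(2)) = j^2 - 8*sqrt(2)*j + 3*j - 24*sqrt(2)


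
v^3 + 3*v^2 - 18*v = v*(v - 3)*(v + 6)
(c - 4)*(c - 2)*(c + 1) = c^3 - 5*c^2 + 2*c + 8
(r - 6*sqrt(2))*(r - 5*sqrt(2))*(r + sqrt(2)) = r^3 - 10*sqrt(2)*r^2 + 38*r + 60*sqrt(2)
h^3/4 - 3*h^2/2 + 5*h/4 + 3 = (h/4 + 1/4)*(h - 4)*(h - 3)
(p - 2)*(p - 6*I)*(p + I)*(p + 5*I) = p^4 - 2*p^3 + 31*p^2 - 62*p + 30*I*p - 60*I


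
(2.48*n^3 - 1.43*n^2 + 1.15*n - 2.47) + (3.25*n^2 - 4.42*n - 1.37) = 2.48*n^3 + 1.82*n^2 - 3.27*n - 3.84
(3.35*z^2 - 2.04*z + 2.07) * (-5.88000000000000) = -19.698*z^2 + 11.9952*z - 12.1716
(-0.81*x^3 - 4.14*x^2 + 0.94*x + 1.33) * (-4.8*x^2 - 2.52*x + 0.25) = 3.888*x^5 + 21.9132*x^4 + 5.7183*x^3 - 9.7878*x^2 - 3.1166*x + 0.3325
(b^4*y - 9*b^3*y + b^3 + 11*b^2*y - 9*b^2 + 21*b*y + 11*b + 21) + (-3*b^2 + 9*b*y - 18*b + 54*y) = b^4*y - 9*b^3*y + b^3 + 11*b^2*y - 12*b^2 + 30*b*y - 7*b + 54*y + 21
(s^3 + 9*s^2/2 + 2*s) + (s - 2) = s^3 + 9*s^2/2 + 3*s - 2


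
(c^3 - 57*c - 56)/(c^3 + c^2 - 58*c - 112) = (c + 1)/(c + 2)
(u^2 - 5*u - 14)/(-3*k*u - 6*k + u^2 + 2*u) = (u - 7)/(-3*k + u)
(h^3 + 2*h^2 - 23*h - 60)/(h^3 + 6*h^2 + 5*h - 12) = (h - 5)/(h - 1)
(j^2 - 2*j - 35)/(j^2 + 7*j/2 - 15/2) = 2*(j - 7)/(2*j - 3)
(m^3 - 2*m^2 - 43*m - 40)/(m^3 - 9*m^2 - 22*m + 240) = (m + 1)/(m - 6)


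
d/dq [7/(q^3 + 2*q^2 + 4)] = 7*q*(-3*q - 4)/(q^3 + 2*q^2 + 4)^2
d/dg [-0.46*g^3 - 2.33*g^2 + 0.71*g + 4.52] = -1.38*g^2 - 4.66*g + 0.71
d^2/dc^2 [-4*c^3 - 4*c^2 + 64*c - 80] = -24*c - 8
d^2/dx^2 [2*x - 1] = 0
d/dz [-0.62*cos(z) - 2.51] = 0.62*sin(z)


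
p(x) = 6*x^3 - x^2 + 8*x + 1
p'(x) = 18*x^2 - 2*x + 8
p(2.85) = 154.57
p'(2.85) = 148.50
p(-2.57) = -128.01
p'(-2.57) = 132.03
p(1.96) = 58.02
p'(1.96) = 73.23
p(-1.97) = -64.51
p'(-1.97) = 81.80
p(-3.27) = -245.65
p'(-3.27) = 207.01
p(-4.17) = -484.82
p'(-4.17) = 329.34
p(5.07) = 797.80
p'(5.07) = 460.55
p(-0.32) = -1.86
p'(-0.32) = 10.48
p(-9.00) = -4526.00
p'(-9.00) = 1484.00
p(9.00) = 4366.00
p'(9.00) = 1448.00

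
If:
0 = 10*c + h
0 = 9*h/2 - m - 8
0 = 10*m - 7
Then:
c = -29/150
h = 29/15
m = 7/10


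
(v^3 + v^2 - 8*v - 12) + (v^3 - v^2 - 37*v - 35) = 2*v^3 - 45*v - 47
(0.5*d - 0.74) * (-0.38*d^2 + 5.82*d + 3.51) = -0.19*d^3 + 3.1912*d^2 - 2.5518*d - 2.5974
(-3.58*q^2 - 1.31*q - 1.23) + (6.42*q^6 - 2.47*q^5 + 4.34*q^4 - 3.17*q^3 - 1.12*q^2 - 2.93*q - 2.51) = 6.42*q^6 - 2.47*q^5 + 4.34*q^4 - 3.17*q^3 - 4.7*q^2 - 4.24*q - 3.74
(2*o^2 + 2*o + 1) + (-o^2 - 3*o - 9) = o^2 - o - 8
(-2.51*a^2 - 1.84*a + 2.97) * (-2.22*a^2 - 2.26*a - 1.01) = 5.5722*a^4 + 9.7574*a^3 + 0.100099999999999*a^2 - 4.8538*a - 2.9997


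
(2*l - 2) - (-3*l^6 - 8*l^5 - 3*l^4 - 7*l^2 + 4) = 3*l^6 + 8*l^5 + 3*l^4 + 7*l^2 + 2*l - 6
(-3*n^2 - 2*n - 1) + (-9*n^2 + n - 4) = -12*n^2 - n - 5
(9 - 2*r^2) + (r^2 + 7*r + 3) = -r^2 + 7*r + 12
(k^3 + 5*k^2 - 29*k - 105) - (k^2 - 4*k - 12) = k^3 + 4*k^2 - 25*k - 93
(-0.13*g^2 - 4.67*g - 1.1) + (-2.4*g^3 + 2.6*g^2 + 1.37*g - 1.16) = -2.4*g^3 + 2.47*g^2 - 3.3*g - 2.26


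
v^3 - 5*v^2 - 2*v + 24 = (v - 4)*(v - 3)*(v + 2)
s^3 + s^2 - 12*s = s*(s - 3)*(s + 4)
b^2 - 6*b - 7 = (b - 7)*(b + 1)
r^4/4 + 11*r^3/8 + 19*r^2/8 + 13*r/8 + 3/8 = (r/2 + 1/4)*(r/2 + 1/2)*(r + 1)*(r + 3)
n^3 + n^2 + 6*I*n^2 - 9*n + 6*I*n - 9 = (n + 1)*(n + 3*I)^2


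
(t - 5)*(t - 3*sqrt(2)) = t^2 - 5*t - 3*sqrt(2)*t + 15*sqrt(2)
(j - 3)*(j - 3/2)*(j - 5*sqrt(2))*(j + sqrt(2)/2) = j^4 - 9*sqrt(2)*j^3/2 - 9*j^3/2 - j^2/2 + 81*sqrt(2)*j^2/4 - 81*sqrt(2)*j/4 + 45*j/2 - 45/2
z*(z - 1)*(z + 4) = z^3 + 3*z^2 - 4*z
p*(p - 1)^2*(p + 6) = p^4 + 4*p^3 - 11*p^2 + 6*p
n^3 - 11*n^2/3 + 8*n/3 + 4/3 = (n - 2)^2*(n + 1/3)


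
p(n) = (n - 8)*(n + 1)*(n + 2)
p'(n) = (n - 8)*(n + 1) + (n - 8)*(n + 2) + (n + 1)*(n + 2)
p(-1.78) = 1.68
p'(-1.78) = 5.31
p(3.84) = -117.58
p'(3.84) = -16.16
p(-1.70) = 2.04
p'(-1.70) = 3.67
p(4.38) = -124.25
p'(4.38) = -8.25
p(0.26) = -22.04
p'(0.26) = -24.40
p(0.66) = -32.41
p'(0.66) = -27.29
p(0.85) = -37.70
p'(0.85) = -28.33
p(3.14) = -103.42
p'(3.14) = -23.82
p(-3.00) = -22.00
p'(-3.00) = 35.00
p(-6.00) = -280.00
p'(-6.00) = 146.00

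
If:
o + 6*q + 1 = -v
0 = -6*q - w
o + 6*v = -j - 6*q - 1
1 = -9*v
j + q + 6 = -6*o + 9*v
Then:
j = 5/9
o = -80/63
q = 4/63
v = -1/9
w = -8/21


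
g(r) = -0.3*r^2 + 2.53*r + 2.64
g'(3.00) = 0.73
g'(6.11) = -1.14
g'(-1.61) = 3.50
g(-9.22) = -46.19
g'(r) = 2.53 - 0.6*r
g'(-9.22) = 8.06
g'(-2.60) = 4.09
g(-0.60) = 1.01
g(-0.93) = 0.03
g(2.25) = 6.81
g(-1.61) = -2.21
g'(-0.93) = 3.09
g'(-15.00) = 11.53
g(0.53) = 3.90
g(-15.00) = -102.81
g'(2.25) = 1.18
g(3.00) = 7.53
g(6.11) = 6.90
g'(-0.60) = 2.89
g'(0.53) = 2.21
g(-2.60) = -5.97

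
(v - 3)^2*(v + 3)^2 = v^4 - 18*v^2 + 81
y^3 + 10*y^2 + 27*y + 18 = (y + 1)*(y + 3)*(y + 6)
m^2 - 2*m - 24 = (m - 6)*(m + 4)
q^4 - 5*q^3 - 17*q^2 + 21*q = q*(q - 7)*(q - 1)*(q + 3)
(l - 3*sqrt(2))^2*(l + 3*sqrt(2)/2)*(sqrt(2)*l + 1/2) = sqrt(2)*l^4 - 17*l^3/2 - 9*sqrt(2)*l^2/4 + 54*l + 27*sqrt(2)/2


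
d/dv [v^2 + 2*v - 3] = 2*v + 2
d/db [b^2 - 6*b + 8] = 2*b - 6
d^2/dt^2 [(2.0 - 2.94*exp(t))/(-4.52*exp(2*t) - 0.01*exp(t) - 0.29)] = (60.065376*exp(4*t) - 163.576088*exp(3*t) - 23.393712*exp(2*t) + 10.477674*exp(t) + 0.253054)*exp(t)/(92.345408*exp(6*t) + 0.612912*exp(5*t) + 17.775804*exp(4*t) + 0.078649*exp(3*t) + 1.140483*exp(2*t) + 0.002523*exp(t) + 0.024389)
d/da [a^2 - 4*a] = 2*a - 4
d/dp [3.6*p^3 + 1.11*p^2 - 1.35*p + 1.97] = 10.8*p^2 + 2.22*p - 1.35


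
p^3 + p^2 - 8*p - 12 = (p - 3)*(p + 2)^2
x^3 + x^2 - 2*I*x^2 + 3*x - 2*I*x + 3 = (x + 1)*(x - 3*I)*(x + I)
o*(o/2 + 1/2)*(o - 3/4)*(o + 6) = o^4/2 + 25*o^3/8 + 3*o^2/8 - 9*o/4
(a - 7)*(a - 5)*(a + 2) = a^3 - 10*a^2 + 11*a + 70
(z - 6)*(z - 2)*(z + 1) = z^3 - 7*z^2 + 4*z + 12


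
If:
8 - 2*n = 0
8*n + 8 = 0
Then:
No Solution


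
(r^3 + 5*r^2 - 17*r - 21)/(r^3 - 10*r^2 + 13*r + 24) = (r + 7)/(r - 8)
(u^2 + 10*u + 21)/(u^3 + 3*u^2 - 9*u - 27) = (u + 7)/(u^2 - 9)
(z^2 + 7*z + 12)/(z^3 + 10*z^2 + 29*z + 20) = (z + 3)/(z^2 + 6*z + 5)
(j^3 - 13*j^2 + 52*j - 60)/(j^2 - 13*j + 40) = (j^2 - 8*j + 12)/(j - 8)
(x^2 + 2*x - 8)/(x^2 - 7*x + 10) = (x + 4)/(x - 5)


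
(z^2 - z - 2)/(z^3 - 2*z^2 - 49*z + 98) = (z + 1)/(z^2 - 49)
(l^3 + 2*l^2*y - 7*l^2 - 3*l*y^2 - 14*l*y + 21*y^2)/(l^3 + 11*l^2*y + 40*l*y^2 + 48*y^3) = (l^2 - l*y - 7*l + 7*y)/(l^2 + 8*l*y + 16*y^2)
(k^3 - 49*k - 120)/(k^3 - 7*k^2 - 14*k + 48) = (k + 5)/(k - 2)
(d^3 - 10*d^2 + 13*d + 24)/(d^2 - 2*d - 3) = d - 8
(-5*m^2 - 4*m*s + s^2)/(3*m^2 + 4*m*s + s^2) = (-5*m + s)/(3*m + s)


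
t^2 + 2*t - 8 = (t - 2)*(t + 4)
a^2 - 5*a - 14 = (a - 7)*(a + 2)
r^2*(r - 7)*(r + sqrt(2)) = r^4 - 7*r^3 + sqrt(2)*r^3 - 7*sqrt(2)*r^2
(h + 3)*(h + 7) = h^2 + 10*h + 21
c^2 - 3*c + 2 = (c - 2)*(c - 1)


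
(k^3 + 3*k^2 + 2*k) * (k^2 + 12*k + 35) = k^5 + 15*k^4 + 73*k^3 + 129*k^2 + 70*k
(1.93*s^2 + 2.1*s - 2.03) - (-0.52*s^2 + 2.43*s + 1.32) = 2.45*s^2 - 0.33*s - 3.35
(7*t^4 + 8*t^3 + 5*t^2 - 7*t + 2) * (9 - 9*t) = -63*t^5 - 9*t^4 + 27*t^3 + 108*t^2 - 81*t + 18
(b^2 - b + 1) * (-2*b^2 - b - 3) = -2*b^4 + b^3 - 4*b^2 + 2*b - 3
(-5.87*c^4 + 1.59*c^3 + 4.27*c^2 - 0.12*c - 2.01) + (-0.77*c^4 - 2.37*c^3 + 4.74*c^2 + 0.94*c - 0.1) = -6.64*c^4 - 0.78*c^3 + 9.01*c^2 + 0.82*c - 2.11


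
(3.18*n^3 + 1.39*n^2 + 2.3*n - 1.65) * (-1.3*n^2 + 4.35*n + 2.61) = -4.134*n^5 + 12.026*n^4 + 11.3563*n^3 + 15.7779*n^2 - 1.1745*n - 4.3065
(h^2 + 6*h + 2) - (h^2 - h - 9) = 7*h + 11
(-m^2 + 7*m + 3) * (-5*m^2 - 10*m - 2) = 5*m^4 - 25*m^3 - 83*m^2 - 44*m - 6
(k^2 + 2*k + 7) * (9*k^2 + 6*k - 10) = 9*k^4 + 24*k^3 + 65*k^2 + 22*k - 70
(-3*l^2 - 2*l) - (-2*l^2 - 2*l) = -l^2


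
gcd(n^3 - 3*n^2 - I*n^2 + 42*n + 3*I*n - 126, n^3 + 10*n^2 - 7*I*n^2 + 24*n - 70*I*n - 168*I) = n - 7*I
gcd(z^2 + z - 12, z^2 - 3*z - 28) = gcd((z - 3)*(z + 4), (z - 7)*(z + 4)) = z + 4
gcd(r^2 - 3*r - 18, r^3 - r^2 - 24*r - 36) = r^2 - 3*r - 18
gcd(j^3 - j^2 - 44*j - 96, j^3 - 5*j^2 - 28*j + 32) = j^2 - 4*j - 32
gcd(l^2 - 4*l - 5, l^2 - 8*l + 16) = 1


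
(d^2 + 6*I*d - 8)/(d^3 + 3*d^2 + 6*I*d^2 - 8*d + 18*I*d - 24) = 1/(d + 3)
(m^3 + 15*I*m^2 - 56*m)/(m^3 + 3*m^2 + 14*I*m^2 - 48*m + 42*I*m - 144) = m*(m + 7*I)/(m^2 + 3*m*(1 + 2*I) + 18*I)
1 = 1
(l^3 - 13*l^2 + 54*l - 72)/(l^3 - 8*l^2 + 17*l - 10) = (l^3 - 13*l^2 + 54*l - 72)/(l^3 - 8*l^2 + 17*l - 10)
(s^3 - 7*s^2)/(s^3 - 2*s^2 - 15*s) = s*(7 - s)/(-s^2 + 2*s + 15)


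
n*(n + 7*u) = n^2 + 7*n*u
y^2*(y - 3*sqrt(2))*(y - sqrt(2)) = y^4 - 4*sqrt(2)*y^3 + 6*y^2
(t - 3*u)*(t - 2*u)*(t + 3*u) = t^3 - 2*t^2*u - 9*t*u^2 + 18*u^3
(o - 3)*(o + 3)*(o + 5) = o^3 + 5*o^2 - 9*o - 45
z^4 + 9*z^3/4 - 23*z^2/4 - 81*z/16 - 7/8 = (z - 2)*(z + 1/4)*(z + 1/2)*(z + 7/2)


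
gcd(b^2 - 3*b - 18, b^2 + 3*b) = b + 3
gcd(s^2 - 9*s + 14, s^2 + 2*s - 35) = 1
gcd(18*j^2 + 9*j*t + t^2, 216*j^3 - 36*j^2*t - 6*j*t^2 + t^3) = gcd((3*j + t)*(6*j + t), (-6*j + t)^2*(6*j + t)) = 6*j + t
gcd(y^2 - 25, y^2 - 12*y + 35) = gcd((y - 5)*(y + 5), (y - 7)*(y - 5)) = y - 5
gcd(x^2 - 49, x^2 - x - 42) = x - 7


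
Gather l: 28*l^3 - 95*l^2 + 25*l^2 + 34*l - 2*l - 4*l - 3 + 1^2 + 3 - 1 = 28*l^3 - 70*l^2 + 28*l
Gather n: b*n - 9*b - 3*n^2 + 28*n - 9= -9*b - 3*n^2 + n*(b + 28) - 9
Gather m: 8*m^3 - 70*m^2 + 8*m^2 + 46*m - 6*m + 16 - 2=8*m^3 - 62*m^2 + 40*m + 14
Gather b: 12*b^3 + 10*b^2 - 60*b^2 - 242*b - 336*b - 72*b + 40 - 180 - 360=12*b^3 - 50*b^2 - 650*b - 500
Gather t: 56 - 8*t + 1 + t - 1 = 56 - 7*t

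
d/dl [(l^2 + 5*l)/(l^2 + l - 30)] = (-l*(l + 5)*(2*l + 1) + (2*l + 5)*(l^2 + l - 30))/(l^2 + l - 30)^2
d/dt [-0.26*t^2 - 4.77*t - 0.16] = -0.52*t - 4.77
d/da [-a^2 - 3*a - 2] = -2*a - 3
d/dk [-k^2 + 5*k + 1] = 5 - 2*k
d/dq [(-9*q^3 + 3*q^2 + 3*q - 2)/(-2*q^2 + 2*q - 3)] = (18*q^4 - 36*q^3 + 93*q^2 - 26*q - 5)/(4*q^4 - 8*q^3 + 16*q^2 - 12*q + 9)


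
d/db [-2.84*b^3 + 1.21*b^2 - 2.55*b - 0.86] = -8.52*b^2 + 2.42*b - 2.55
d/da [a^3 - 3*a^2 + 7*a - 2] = 3*a^2 - 6*a + 7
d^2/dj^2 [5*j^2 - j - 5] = 10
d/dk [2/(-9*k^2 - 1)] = 36*k/(9*k^2 + 1)^2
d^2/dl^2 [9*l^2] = 18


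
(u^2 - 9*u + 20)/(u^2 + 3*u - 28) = (u - 5)/(u + 7)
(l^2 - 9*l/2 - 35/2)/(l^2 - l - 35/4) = 2*(l - 7)/(2*l - 7)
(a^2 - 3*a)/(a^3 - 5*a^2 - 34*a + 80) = a*(a - 3)/(a^3 - 5*a^2 - 34*a + 80)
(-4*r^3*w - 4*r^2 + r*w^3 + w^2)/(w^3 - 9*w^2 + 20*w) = (-4*r^3*w - 4*r^2 + r*w^3 + w^2)/(w*(w^2 - 9*w + 20))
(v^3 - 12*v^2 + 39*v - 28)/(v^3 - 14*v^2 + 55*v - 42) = (v - 4)/(v - 6)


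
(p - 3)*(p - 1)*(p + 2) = p^3 - 2*p^2 - 5*p + 6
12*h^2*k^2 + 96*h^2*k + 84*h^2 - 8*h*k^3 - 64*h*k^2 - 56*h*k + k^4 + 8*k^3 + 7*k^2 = (-6*h + k)*(-2*h + k)*(k + 1)*(k + 7)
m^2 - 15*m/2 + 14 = (m - 4)*(m - 7/2)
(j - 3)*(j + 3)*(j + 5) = j^3 + 5*j^2 - 9*j - 45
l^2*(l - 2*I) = l^3 - 2*I*l^2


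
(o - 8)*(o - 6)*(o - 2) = o^3 - 16*o^2 + 76*o - 96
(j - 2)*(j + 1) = j^2 - j - 2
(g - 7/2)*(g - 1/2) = g^2 - 4*g + 7/4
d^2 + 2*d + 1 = (d + 1)^2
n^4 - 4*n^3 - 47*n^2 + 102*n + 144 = (n - 8)*(n - 3)*(n + 1)*(n + 6)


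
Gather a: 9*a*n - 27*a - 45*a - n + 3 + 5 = a*(9*n - 72) - n + 8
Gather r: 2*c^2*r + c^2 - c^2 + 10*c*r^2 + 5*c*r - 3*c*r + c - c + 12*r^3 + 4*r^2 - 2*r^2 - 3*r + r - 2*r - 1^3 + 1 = 12*r^3 + r^2*(10*c + 2) + r*(2*c^2 + 2*c - 4)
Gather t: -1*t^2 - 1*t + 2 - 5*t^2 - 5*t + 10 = -6*t^2 - 6*t + 12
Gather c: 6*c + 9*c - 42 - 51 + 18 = 15*c - 75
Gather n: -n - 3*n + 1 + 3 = 4 - 4*n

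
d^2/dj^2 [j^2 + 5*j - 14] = 2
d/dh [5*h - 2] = 5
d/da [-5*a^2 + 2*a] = 2 - 10*a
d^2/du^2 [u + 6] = 0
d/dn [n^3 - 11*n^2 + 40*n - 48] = 3*n^2 - 22*n + 40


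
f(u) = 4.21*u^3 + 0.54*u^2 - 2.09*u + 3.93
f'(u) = 12.63*u^2 + 1.08*u - 2.09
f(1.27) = 10.77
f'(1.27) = 19.65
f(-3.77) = -206.10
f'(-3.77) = 173.35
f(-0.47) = 4.59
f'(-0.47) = 0.19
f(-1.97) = -22.04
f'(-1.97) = 44.80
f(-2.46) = -50.33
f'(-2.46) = 71.68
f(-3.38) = -145.40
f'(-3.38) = 138.55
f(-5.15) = -546.03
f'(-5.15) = 327.33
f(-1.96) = -21.60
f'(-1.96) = 44.31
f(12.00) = 7331.49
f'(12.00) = 1829.59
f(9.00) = 3097.95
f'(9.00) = 1030.66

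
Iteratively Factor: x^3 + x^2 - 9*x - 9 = (x + 1)*(x^2 - 9) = (x - 3)*(x + 1)*(x + 3)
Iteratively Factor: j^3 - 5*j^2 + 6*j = (j - 2)*(j^2 - 3*j) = (j - 3)*(j - 2)*(j)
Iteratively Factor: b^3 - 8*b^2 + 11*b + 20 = (b + 1)*(b^2 - 9*b + 20) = (b - 5)*(b + 1)*(b - 4)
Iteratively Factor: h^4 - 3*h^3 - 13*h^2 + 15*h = (h - 5)*(h^3 + 2*h^2 - 3*h) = h*(h - 5)*(h^2 + 2*h - 3) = h*(h - 5)*(h - 1)*(h + 3)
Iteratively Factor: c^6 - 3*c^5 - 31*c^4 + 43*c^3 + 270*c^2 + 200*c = (c - 5)*(c^5 + 2*c^4 - 21*c^3 - 62*c^2 - 40*c) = (c - 5)^2*(c^4 + 7*c^3 + 14*c^2 + 8*c) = c*(c - 5)^2*(c^3 + 7*c^2 + 14*c + 8) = c*(c - 5)^2*(c + 1)*(c^2 + 6*c + 8) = c*(c - 5)^2*(c + 1)*(c + 4)*(c + 2)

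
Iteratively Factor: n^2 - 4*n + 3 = (n - 1)*(n - 3)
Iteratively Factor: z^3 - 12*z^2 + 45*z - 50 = (z - 5)*(z^2 - 7*z + 10) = (z - 5)^2*(z - 2)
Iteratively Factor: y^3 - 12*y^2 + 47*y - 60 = (y - 4)*(y^2 - 8*y + 15) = (y - 5)*(y - 4)*(y - 3)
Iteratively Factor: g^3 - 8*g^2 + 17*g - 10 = (g - 2)*(g^2 - 6*g + 5) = (g - 5)*(g - 2)*(g - 1)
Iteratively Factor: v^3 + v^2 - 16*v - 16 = (v + 1)*(v^2 - 16) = (v - 4)*(v + 1)*(v + 4)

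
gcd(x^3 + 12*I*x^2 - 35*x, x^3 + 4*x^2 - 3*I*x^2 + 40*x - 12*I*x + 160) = x + 5*I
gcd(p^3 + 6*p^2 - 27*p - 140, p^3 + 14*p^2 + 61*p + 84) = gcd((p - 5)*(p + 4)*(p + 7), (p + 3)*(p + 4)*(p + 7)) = p^2 + 11*p + 28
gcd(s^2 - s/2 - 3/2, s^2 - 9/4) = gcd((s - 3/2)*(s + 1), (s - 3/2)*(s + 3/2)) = s - 3/2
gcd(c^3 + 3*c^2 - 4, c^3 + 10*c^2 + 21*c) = 1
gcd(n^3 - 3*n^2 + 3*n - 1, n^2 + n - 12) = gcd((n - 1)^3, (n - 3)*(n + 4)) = 1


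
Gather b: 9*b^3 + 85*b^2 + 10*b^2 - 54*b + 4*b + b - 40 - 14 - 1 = 9*b^3 + 95*b^2 - 49*b - 55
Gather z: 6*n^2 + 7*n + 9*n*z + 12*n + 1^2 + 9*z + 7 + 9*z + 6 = 6*n^2 + 19*n + z*(9*n + 18) + 14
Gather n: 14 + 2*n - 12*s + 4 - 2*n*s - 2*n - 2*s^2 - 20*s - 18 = -2*n*s - 2*s^2 - 32*s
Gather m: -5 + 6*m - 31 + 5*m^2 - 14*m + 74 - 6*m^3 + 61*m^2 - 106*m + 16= -6*m^3 + 66*m^2 - 114*m + 54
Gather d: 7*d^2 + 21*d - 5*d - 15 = 7*d^2 + 16*d - 15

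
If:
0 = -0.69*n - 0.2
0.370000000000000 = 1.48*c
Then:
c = 0.25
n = -0.29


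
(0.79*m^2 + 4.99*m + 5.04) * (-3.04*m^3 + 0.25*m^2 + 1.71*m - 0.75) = -2.4016*m^5 - 14.9721*m^4 - 12.7232*m^3 + 9.2004*m^2 + 4.8759*m - 3.78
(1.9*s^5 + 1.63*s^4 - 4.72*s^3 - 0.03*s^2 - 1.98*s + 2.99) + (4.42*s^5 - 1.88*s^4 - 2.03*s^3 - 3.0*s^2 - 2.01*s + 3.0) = 6.32*s^5 - 0.25*s^4 - 6.75*s^3 - 3.03*s^2 - 3.99*s + 5.99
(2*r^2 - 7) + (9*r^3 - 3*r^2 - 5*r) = 9*r^3 - r^2 - 5*r - 7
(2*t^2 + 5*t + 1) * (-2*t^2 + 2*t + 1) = -4*t^4 - 6*t^3 + 10*t^2 + 7*t + 1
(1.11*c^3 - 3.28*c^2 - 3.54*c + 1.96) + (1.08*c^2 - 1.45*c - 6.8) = 1.11*c^3 - 2.2*c^2 - 4.99*c - 4.84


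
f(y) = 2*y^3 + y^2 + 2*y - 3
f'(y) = 6*y^2 + 2*y + 2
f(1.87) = 17.32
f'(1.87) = 26.72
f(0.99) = 1.90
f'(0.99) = 9.86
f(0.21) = -2.52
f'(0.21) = 2.68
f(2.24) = 28.98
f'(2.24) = 36.59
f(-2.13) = -22.05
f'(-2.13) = 24.96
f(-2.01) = -19.22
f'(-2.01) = 22.22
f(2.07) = 23.16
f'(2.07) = 31.85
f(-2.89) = -48.70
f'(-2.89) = 46.33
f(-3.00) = -54.00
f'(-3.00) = 50.00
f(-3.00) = -54.00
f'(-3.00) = 50.00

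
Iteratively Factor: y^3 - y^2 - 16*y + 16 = (y - 1)*(y^2 - 16) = (y - 1)*(y + 4)*(y - 4)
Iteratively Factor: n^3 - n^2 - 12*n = (n)*(n^2 - n - 12) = n*(n + 3)*(n - 4)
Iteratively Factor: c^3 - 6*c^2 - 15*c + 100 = (c + 4)*(c^2 - 10*c + 25) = (c - 5)*(c + 4)*(c - 5)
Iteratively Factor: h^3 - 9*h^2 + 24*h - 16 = (h - 4)*(h^2 - 5*h + 4) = (h - 4)*(h - 1)*(h - 4)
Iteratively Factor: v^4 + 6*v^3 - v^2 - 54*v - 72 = (v - 3)*(v^3 + 9*v^2 + 26*v + 24) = (v - 3)*(v + 3)*(v^2 + 6*v + 8) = (v - 3)*(v + 2)*(v + 3)*(v + 4)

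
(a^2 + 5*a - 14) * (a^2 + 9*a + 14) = a^4 + 14*a^3 + 45*a^2 - 56*a - 196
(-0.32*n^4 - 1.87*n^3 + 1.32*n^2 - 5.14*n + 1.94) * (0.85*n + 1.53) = -0.272*n^5 - 2.0791*n^4 - 1.7391*n^3 - 2.3494*n^2 - 6.2152*n + 2.9682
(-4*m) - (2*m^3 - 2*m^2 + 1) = -2*m^3 + 2*m^2 - 4*m - 1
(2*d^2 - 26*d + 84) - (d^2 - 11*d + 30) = d^2 - 15*d + 54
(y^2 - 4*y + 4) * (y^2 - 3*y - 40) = y^4 - 7*y^3 - 24*y^2 + 148*y - 160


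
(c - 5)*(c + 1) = c^2 - 4*c - 5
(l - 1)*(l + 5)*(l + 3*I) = l^3 + 4*l^2 + 3*I*l^2 - 5*l + 12*I*l - 15*I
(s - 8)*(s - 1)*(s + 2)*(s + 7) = s^4 - 59*s^2 - 54*s + 112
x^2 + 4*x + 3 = (x + 1)*(x + 3)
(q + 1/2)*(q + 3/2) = q^2 + 2*q + 3/4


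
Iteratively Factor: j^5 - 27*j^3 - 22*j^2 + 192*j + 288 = (j + 2)*(j^4 - 2*j^3 - 23*j^2 + 24*j + 144) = (j - 4)*(j + 2)*(j^3 + 2*j^2 - 15*j - 36) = (j - 4)^2*(j + 2)*(j^2 + 6*j + 9) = (j - 4)^2*(j + 2)*(j + 3)*(j + 3)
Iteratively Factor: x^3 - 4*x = (x + 2)*(x^2 - 2*x) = x*(x + 2)*(x - 2)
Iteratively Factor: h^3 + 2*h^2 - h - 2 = (h + 2)*(h^2 - 1) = (h - 1)*(h + 2)*(h + 1)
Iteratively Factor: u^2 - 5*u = (u - 5)*(u)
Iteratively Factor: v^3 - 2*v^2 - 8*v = (v - 4)*(v^2 + 2*v) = (v - 4)*(v + 2)*(v)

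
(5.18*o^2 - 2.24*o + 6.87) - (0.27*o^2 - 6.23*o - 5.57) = 4.91*o^2 + 3.99*o + 12.44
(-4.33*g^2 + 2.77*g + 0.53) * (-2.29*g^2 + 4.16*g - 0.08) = 9.9157*g^4 - 24.3561*g^3 + 10.6559*g^2 + 1.9832*g - 0.0424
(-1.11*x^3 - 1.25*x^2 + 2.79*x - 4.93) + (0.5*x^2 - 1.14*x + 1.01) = -1.11*x^3 - 0.75*x^2 + 1.65*x - 3.92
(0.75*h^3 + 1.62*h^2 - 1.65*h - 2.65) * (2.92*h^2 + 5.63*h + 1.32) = 2.19*h^5 + 8.9529*h^4 + 5.2926*h^3 - 14.8891*h^2 - 17.0975*h - 3.498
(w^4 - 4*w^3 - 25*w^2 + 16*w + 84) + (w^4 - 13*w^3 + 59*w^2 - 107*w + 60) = 2*w^4 - 17*w^3 + 34*w^2 - 91*w + 144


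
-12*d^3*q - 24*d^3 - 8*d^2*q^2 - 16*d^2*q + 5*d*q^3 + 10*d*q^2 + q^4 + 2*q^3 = (-2*d + q)*(d + q)*(6*d + q)*(q + 2)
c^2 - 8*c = c*(c - 8)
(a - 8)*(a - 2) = a^2 - 10*a + 16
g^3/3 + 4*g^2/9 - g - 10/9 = (g/3 + 1/3)*(g - 5/3)*(g + 2)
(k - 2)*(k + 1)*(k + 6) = k^3 + 5*k^2 - 8*k - 12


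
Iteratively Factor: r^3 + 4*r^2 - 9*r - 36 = (r + 4)*(r^2 - 9) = (r + 3)*(r + 4)*(r - 3)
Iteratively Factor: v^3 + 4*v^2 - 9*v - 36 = (v + 4)*(v^2 - 9) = (v - 3)*(v + 4)*(v + 3)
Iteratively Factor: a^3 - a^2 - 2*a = (a - 2)*(a^2 + a) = a*(a - 2)*(a + 1)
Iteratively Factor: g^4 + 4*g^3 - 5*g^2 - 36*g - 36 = (g + 2)*(g^3 + 2*g^2 - 9*g - 18) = (g + 2)*(g + 3)*(g^2 - g - 6) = (g + 2)^2*(g + 3)*(g - 3)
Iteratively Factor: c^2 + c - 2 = (c + 2)*(c - 1)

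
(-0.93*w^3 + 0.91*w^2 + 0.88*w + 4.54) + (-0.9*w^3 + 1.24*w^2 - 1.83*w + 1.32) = -1.83*w^3 + 2.15*w^2 - 0.95*w + 5.86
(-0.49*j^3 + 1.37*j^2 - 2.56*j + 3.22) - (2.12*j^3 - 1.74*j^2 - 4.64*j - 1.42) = -2.61*j^3 + 3.11*j^2 + 2.08*j + 4.64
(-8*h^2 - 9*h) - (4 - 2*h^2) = -6*h^2 - 9*h - 4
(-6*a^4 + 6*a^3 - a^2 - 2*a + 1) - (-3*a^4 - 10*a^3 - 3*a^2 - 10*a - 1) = -3*a^4 + 16*a^3 + 2*a^2 + 8*a + 2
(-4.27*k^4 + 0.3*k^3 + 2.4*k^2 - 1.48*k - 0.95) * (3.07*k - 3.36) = -13.1089*k^5 + 15.2682*k^4 + 6.36*k^3 - 12.6076*k^2 + 2.0563*k + 3.192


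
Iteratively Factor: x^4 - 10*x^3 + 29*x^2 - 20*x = (x - 1)*(x^3 - 9*x^2 + 20*x) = x*(x - 1)*(x^2 - 9*x + 20) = x*(x - 4)*(x - 1)*(x - 5)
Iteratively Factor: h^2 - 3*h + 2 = (h - 1)*(h - 2)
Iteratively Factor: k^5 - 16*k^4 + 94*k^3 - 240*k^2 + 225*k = (k - 3)*(k^4 - 13*k^3 + 55*k^2 - 75*k) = (k - 3)^2*(k^3 - 10*k^2 + 25*k) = k*(k - 3)^2*(k^2 - 10*k + 25) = k*(k - 5)*(k - 3)^2*(k - 5)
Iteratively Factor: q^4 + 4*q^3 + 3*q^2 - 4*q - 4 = (q - 1)*(q^3 + 5*q^2 + 8*q + 4) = (q - 1)*(q + 1)*(q^2 + 4*q + 4) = (q - 1)*(q + 1)*(q + 2)*(q + 2)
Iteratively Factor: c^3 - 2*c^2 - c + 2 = (c + 1)*(c^2 - 3*c + 2) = (c - 2)*(c + 1)*(c - 1)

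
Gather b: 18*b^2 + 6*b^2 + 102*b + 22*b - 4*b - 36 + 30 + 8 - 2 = 24*b^2 + 120*b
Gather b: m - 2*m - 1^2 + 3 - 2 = -m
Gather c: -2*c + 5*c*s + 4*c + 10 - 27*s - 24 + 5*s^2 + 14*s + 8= c*(5*s + 2) + 5*s^2 - 13*s - 6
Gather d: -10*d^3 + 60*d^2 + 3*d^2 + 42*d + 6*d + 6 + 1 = -10*d^3 + 63*d^2 + 48*d + 7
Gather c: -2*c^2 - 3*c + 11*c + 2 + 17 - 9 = -2*c^2 + 8*c + 10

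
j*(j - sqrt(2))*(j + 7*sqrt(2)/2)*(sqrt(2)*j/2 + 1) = sqrt(2)*j^4/2 + 7*j^3/2 - sqrt(2)*j^2 - 7*j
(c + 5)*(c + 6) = c^2 + 11*c + 30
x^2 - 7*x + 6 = (x - 6)*(x - 1)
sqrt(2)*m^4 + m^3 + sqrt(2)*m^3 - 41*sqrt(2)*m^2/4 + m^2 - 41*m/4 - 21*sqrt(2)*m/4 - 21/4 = (m - 3)*(m + 1/2)*(m + 7/2)*(sqrt(2)*m + 1)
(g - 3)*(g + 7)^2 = g^3 + 11*g^2 + 7*g - 147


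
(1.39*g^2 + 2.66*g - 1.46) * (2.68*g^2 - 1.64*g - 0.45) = 3.7252*g^4 + 4.8492*g^3 - 8.9007*g^2 + 1.1974*g + 0.657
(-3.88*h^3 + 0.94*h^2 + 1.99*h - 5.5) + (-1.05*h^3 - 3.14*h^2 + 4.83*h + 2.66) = -4.93*h^3 - 2.2*h^2 + 6.82*h - 2.84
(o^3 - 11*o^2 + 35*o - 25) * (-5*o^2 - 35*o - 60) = -5*o^5 + 20*o^4 + 150*o^3 - 440*o^2 - 1225*o + 1500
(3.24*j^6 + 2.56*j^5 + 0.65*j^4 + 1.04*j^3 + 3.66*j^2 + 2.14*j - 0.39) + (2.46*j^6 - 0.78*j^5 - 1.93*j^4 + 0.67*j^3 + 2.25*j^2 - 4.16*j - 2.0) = 5.7*j^6 + 1.78*j^5 - 1.28*j^4 + 1.71*j^3 + 5.91*j^2 - 2.02*j - 2.39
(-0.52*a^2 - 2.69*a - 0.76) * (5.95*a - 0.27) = -3.094*a^3 - 15.8651*a^2 - 3.7957*a + 0.2052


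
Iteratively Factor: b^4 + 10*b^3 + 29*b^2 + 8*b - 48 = (b - 1)*(b^3 + 11*b^2 + 40*b + 48) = (b - 1)*(b + 4)*(b^2 + 7*b + 12) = (b - 1)*(b + 4)^2*(b + 3)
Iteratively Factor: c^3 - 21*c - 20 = (c + 1)*(c^2 - c - 20) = (c + 1)*(c + 4)*(c - 5)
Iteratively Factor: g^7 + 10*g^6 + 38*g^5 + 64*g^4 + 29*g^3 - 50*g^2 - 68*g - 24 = (g + 1)*(g^6 + 9*g^5 + 29*g^4 + 35*g^3 - 6*g^2 - 44*g - 24) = (g + 1)^2*(g^5 + 8*g^4 + 21*g^3 + 14*g^2 - 20*g - 24) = (g + 1)^2*(g + 2)*(g^4 + 6*g^3 + 9*g^2 - 4*g - 12) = (g + 1)^2*(g + 2)*(g + 3)*(g^3 + 3*g^2 - 4) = (g + 1)^2*(g + 2)^2*(g + 3)*(g^2 + g - 2) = (g + 1)^2*(g + 2)^3*(g + 3)*(g - 1)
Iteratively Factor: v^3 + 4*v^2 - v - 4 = (v + 1)*(v^2 + 3*v - 4) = (v - 1)*(v + 1)*(v + 4)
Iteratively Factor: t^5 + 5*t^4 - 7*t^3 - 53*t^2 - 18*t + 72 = (t - 3)*(t^4 + 8*t^3 + 17*t^2 - 2*t - 24) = (t - 3)*(t + 3)*(t^3 + 5*t^2 + 2*t - 8) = (t - 3)*(t + 2)*(t + 3)*(t^2 + 3*t - 4) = (t - 3)*(t - 1)*(t + 2)*(t + 3)*(t + 4)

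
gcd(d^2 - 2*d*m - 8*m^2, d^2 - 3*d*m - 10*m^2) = d + 2*m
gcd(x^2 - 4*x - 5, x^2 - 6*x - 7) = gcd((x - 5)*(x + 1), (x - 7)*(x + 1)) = x + 1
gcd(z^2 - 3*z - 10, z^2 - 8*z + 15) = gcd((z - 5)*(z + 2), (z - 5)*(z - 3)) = z - 5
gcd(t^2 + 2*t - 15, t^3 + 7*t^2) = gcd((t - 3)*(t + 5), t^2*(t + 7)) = 1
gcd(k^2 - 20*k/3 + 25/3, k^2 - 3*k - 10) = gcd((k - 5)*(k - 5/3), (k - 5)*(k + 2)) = k - 5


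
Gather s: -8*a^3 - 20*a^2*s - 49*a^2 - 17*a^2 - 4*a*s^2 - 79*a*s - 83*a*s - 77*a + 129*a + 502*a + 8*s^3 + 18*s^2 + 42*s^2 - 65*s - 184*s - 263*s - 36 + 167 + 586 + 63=-8*a^3 - 66*a^2 + 554*a + 8*s^3 + s^2*(60 - 4*a) + s*(-20*a^2 - 162*a - 512) + 780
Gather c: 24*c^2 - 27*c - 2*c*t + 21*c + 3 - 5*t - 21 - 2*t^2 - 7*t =24*c^2 + c*(-2*t - 6) - 2*t^2 - 12*t - 18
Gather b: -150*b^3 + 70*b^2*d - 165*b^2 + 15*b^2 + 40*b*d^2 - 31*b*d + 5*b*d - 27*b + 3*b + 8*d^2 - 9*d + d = -150*b^3 + b^2*(70*d - 150) + b*(40*d^2 - 26*d - 24) + 8*d^2 - 8*d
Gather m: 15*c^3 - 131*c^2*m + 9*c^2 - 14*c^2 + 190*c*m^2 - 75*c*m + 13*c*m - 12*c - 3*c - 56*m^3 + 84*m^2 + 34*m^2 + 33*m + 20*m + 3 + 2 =15*c^3 - 5*c^2 - 15*c - 56*m^3 + m^2*(190*c + 118) + m*(-131*c^2 - 62*c + 53) + 5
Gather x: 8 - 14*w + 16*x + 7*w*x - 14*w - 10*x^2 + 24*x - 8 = -28*w - 10*x^2 + x*(7*w + 40)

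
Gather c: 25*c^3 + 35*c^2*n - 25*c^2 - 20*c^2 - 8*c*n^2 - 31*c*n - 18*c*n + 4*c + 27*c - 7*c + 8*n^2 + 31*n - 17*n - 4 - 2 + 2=25*c^3 + c^2*(35*n - 45) + c*(-8*n^2 - 49*n + 24) + 8*n^2 + 14*n - 4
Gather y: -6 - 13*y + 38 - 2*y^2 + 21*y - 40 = -2*y^2 + 8*y - 8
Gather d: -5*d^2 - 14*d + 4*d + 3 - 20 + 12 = -5*d^2 - 10*d - 5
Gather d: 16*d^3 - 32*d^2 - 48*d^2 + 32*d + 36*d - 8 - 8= 16*d^3 - 80*d^2 + 68*d - 16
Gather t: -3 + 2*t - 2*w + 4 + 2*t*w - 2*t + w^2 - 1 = 2*t*w + w^2 - 2*w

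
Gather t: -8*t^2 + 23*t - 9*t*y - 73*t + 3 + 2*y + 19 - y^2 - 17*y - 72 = -8*t^2 + t*(-9*y - 50) - y^2 - 15*y - 50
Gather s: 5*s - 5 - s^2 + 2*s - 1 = -s^2 + 7*s - 6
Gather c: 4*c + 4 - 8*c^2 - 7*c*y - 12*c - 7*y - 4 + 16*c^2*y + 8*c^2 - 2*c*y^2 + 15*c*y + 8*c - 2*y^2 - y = 16*c^2*y + c*(-2*y^2 + 8*y) - 2*y^2 - 8*y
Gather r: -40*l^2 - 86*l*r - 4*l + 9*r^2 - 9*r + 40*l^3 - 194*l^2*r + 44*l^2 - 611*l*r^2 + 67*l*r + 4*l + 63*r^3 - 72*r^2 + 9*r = 40*l^3 + 4*l^2 + 63*r^3 + r^2*(-611*l - 63) + r*(-194*l^2 - 19*l)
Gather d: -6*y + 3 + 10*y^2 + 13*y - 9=10*y^2 + 7*y - 6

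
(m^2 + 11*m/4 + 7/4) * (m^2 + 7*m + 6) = m^4 + 39*m^3/4 + 27*m^2 + 115*m/4 + 21/2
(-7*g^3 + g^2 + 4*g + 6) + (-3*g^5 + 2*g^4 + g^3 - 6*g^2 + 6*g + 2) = -3*g^5 + 2*g^4 - 6*g^3 - 5*g^2 + 10*g + 8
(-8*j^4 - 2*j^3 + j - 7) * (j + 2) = -8*j^5 - 18*j^4 - 4*j^3 + j^2 - 5*j - 14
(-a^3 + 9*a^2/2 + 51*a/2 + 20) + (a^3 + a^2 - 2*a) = 11*a^2/2 + 47*a/2 + 20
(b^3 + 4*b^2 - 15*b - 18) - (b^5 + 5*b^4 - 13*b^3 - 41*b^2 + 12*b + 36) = -b^5 - 5*b^4 + 14*b^3 + 45*b^2 - 27*b - 54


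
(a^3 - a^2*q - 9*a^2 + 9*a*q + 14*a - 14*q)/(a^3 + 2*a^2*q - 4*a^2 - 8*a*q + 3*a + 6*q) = (a^3 - a^2*q - 9*a^2 + 9*a*q + 14*a - 14*q)/(a^3 + 2*a^2*q - 4*a^2 - 8*a*q + 3*a + 6*q)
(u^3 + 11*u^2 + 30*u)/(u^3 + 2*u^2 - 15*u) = (u + 6)/(u - 3)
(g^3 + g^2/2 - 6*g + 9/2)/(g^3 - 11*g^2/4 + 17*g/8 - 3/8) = 4*(g + 3)/(4*g - 1)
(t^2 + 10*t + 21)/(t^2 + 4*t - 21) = (t + 3)/(t - 3)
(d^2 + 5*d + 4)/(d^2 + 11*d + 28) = (d + 1)/(d + 7)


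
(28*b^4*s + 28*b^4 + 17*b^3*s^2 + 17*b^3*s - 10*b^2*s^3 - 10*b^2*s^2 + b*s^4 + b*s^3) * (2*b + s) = 56*b^5*s + 56*b^5 + 62*b^4*s^2 + 62*b^4*s - 3*b^3*s^3 - 3*b^3*s^2 - 8*b^2*s^4 - 8*b^2*s^3 + b*s^5 + b*s^4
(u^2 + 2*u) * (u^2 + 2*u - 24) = u^4 + 4*u^3 - 20*u^2 - 48*u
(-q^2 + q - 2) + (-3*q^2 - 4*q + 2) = -4*q^2 - 3*q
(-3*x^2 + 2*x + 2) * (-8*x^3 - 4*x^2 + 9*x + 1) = 24*x^5 - 4*x^4 - 51*x^3 + 7*x^2 + 20*x + 2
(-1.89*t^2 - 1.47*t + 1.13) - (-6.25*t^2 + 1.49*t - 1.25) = 4.36*t^2 - 2.96*t + 2.38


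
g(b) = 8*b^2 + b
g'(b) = 16*b + 1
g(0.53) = 2.78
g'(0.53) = 9.48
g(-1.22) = 10.69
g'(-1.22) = -18.52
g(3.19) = 84.60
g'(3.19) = 52.04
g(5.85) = 279.63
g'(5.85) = 94.60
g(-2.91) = 64.83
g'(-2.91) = -45.56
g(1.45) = 18.27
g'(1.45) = 24.20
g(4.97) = 202.58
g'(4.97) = 80.52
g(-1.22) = 10.69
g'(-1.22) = -18.52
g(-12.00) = 1140.00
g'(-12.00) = -191.00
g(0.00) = 0.00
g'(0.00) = 1.00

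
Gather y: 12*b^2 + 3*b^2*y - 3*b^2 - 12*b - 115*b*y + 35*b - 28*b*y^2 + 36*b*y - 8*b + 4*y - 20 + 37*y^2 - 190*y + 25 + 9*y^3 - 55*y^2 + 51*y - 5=9*b^2 + 15*b + 9*y^3 + y^2*(-28*b - 18) + y*(3*b^2 - 79*b - 135)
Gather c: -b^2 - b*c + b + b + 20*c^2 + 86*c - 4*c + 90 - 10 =-b^2 + 2*b + 20*c^2 + c*(82 - b) + 80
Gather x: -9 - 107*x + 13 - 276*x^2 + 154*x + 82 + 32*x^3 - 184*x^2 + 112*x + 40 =32*x^3 - 460*x^2 + 159*x + 126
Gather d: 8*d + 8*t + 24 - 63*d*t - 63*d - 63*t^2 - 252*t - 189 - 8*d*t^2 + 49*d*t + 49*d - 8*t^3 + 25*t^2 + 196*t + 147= d*(-8*t^2 - 14*t - 6) - 8*t^3 - 38*t^2 - 48*t - 18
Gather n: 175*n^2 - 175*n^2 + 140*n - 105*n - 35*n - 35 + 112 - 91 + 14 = 0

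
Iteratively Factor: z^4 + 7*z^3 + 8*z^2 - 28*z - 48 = (z + 4)*(z^3 + 3*z^2 - 4*z - 12) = (z + 2)*(z + 4)*(z^2 + z - 6) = (z + 2)*(z + 3)*(z + 4)*(z - 2)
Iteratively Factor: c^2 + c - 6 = (c - 2)*(c + 3)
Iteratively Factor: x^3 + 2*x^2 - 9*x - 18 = (x + 2)*(x^2 - 9) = (x + 2)*(x + 3)*(x - 3)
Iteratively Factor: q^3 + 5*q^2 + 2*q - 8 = (q + 4)*(q^2 + q - 2) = (q + 2)*(q + 4)*(q - 1)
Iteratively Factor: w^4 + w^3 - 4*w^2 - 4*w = (w)*(w^3 + w^2 - 4*w - 4) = w*(w + 2)*(w^2 - w - 2) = w*(w + 1)*(w + 2)*(w - 2)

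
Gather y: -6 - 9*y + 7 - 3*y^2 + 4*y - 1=-3*y^2 - 5*y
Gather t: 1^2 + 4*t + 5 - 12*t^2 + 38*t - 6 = -12*t^2 + 42*t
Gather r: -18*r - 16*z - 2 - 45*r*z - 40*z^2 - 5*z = r*(-45*z - 18) - 40*z^2 - 21*z - 2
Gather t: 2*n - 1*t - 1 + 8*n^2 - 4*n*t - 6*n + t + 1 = 8*n^2 - 4*n*t - 4*n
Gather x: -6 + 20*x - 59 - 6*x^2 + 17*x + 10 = -6*x^2 + 37*x - 55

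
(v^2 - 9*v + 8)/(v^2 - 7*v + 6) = (v - 8)/(v - 6)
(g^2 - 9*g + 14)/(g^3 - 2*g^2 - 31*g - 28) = (g - 2)/(g^2 + 5*g + 4)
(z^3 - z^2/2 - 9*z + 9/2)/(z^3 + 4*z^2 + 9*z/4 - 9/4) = 2*(z - 3)/(2*z + 3)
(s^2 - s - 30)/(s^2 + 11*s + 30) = (s - 6)/(s + 6)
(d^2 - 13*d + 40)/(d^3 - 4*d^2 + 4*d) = (d^2 - 13*d + 40)/(d*(d^2 - 4*d + 4))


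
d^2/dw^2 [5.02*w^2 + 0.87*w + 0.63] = 10.0400000000000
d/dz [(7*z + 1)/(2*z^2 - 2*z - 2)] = (7*z^2 - 7*z - (2*z - 1)*(7*z + 1) - 7)/(2*(-z^2 + z + 1)^2)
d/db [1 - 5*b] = -5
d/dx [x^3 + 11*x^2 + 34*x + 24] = 3*x^2 + 22*x + 34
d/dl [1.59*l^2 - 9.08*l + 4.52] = 3.18*l - 9.08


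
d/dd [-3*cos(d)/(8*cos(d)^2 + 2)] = 3*(1 - 4*cos(d)^2)*sin(d)/(2*(4*cos(d)^2 + 1)^2)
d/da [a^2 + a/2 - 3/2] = 2*a + 1/2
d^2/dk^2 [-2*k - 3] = 0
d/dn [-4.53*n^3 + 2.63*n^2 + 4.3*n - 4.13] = -13.59*n^2 + 5.26*n + 4.3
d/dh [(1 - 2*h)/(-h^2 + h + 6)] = (-2*h^2 + 2*h - 13)/(h^4 - 2*h^3 - 11*h^2 + 12*h + 36)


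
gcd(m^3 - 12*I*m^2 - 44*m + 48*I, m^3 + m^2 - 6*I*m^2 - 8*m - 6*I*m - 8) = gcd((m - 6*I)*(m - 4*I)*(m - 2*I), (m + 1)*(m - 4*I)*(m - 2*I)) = m^2 - 6*I*m - 8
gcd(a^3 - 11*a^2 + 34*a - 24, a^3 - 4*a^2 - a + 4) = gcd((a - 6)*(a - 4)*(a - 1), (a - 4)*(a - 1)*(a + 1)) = a^2 - 5*a + 4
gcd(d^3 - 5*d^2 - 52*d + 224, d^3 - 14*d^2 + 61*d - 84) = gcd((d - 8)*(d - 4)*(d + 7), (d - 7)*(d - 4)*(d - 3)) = d - 4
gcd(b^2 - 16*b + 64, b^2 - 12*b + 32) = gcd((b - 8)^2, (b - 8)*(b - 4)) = b - 8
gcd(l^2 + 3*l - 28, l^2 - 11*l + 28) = l - 4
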